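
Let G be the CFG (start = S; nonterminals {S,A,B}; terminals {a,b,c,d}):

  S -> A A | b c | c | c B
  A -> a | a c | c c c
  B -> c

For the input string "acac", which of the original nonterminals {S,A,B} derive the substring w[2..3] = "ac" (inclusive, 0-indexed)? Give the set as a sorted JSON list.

CNF form of G:
  S -> A A | T1 B | T2 T1 | c
  A -> T0 T1 | T1 X3 | a
  B -> c
  T0 -> a
  T1 -> c
  T2 -> b
  X3 -> T1 T1

CYK table (by increasing span), restricted to cells inside w[2..3]:
  T[2,2] 'a' = {A,T0}  orig:{A}
  T[3,3] 'c' = {B,S,T1}  orig:{B,S}
  T[2,3] 'ac' = {A}

Original NTs in T[2,3] deriving "ac": ["A"]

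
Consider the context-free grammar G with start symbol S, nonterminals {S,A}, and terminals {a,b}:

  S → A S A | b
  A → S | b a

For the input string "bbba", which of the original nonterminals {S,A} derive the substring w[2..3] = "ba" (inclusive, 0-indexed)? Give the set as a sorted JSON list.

CNF form of G:
  S -> A X3 | b
  A -> A X2 | T0 T1 | b
  T0 -> b
  T1 -> a
  X2 -> S A
  X3 -> S A

CYK table (by increasing span) (cells [i..j] with 2 ≤ i ≤ j ≤ 3 only):
  cell(2,2) b: {A,S,T0}  orig:{A,S}
  cell(3,3) a: {T1}  orig:{}
  cell(2,3) ba: {A}

Original NTs in T[2,3] deriving "ba": ["A"]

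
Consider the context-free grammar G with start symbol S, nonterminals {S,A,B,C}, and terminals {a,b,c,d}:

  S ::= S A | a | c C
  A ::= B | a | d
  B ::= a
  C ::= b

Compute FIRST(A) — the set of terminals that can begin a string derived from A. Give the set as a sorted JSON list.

Compute FIRST by fixpoint:
round 1:
  A via A→a: +{a}
  A via A→d: +{d}
  B via B→a: +{a}
  C via C→b: +{b}
  S via S→a: +{a}
  S via S→c C: +{c}
  FIRST[S]={a,c}  FIRST[A]={a,d}  FIRST[B]={a}  FIRST[C]={b}
round 2: (no change)
  FIRST[S]={a,c}  FIRST[A]={a,d}  FIRST[B]={a}  FIRST[C]={b}

FIRST(A) = ["a", "d"]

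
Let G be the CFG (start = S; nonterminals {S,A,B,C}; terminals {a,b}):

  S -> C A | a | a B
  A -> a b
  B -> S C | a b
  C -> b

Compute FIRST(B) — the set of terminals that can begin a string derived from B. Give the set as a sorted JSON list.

Compute FIRST by fixpoint:
[1]
  A via A→a b: +{a}
  B via B→a b: +{a}
  C via C→b: +{b}
  S via S→C A: +{b}
  S via S→a: +{a}
  S: {a,b}  A: {a}  B: {a}  C: {b}
[2]
  B via B→S C: +{b}
  S: {a,b}  A: {a}  B: {a,b}  C: {b}
[3] done
  S: {a,b}  A: {a}  B: {a,b}  C: {b}

FIRST(B) = ["a", "b"]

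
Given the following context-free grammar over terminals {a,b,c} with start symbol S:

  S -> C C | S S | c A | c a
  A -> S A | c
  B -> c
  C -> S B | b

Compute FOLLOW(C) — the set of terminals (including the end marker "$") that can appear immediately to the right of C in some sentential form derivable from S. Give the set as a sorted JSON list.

FIRST sets, iterate to fixpoint:
iter 1:
  A via A→c: +{c}
  B via B→c: +{c}
  C via C→b: +{b}
  S via S→C C: +{b}
  S via S→c A: +{c}
  FIRST(S)={b,c}  FIRST(A)={c}  FIRST(B)={c}  FIRST(C)={b}
iter 2:
  A via A→S A: +{b}
  C via C→S B: +{c}
  FIRST(S)={b,c}  FIRST(A)={b,c}  FIRST(B)={c}  FIRST(C)={b,c}
iter 3: (no change)
  FIRST(S)={b,c}  FIRST(A)={b,c}  FIRST(B)={c}  FIRST(C)={b,c}

FOLLOW iteration:
FOLLOW(S) := {$}
round 1:
  A→S A: FOLLOW(S) ⊇ FIRST(A) = {b,c}; new: +{b,c}
  S→C C: FOLLOW(C) ⊇ FIRST(C) = {b,c}; new: +{b,c}
  S→C C: FOLLOW(C) ⊇ FOLLOW(S) ⊇ {$,b,c}; new: +{$}
  S→c A: FOLLOW(A) ⊇ FOLLOW(S) ⊇ {$,b,c}; new: +{$,b,c}
  FOLLOW[S]={$,b,c}  FOLLOW[A]={$,b,c}  FOLLOW[B]={}  FOLLOW[C]={$,b,c}
round 2:
  C→S B: FOLLOW(B) ⊇ FOLLOW(C) ⊇ {$,b,c}; new: +{$,b,c}
  FOLLOW[S]={$,b,c}  FOLLOW[A]={$,b,c}  FOLLOW[B]={$,b,c}  FOLLOW[C]={$,b,c}
round 3: — fixpoint
  FOLLOW[S]={$,b,c}  FOLLOW[A]={$,b,c}  FOLLOW[B]={$,b,c}  FOLLOW[C]={$,b,c}

FOLLOW(C) = ["$", "b", "c"]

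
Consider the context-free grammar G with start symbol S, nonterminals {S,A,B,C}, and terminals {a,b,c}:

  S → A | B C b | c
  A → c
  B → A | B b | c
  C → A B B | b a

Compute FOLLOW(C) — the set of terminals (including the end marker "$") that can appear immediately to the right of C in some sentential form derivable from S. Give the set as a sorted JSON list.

FIRST sets, iterate to fixpoint:
pass 1:
  A via A→c: +{c}
  B via B→A: +{c}
  C via C→A B B: +{c}
  C via C→b a: +{b}
  S via S→A: +{c}
  FIRST(S)={c}  FIRST(A)={c}  FIRST(B)={c}  FIRST(C)={b,c}
pass 2: done
  FIRST(S)={c}  FIRST(A)={c}  FIRST(B)={c}  FIRST(C)={b,c}

FOLLOW iteration:
seed FOLLOW(S) with $
pass 1:
  B→B b: FOLLOW(B) ⊇ FIRST(b) = {b}; new: +{b}
  C→A B B: FOLLOW(A) ⊇ FIRST(B) = {c}; new: +{c}
  C→A B B: FOLLOW(B) ⊇ FIRST(B) = {c}; new: +{c}
  S→A: FOLLOW(A) ⊇ FOLLOW(S) ⊇ {$}; new: +{$}
  S→B C b: FOLLOW(C) ⊇ FIRST(b) = {b}; new: +{b}
  FOLLOW[S]={$}  FOLLOW[A]={$,c}  FOLLOW[B]={b,c}  FOLLOW[C]={b}
pass 2:
  B→A: FOLLOW(A) ⊇ FOLLOW(B) ⊇ {b,c}; new: +{b}
  FOLLOW[S]={$}  FOLLOW[A]={$,b,c}  FOLLOW[B]={b,c}  FOLLOW[C]={b}
pass 3: — fixpoint
  FOLLOW[S]={$}  FOLLOW[A]={$,b,c}  FOLLOW[B]={b,c}  FOLLOW[C]={b}

FOLLOW(C) = ["b"]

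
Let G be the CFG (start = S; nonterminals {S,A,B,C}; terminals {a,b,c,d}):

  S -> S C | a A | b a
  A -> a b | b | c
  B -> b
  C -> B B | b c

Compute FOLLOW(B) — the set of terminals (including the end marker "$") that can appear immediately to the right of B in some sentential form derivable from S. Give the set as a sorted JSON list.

FIRST sets, iterate to fixpoint:
pass 1:
  A via A→a b: +{a}
  A via A→b: +{b}
  A via A→c: +{c}
  B via B→b: +{b}
  C via C→B B: +{b}
  S via S→a A: +{a}
  S via S→b a: +{b}
  FIRST[S]={a,b}  FIRST[A]={a,b,c}  FIRST[B]={b}  FIRST[C]={b}
pass 2: — fixpoint
  FIRST[S]={a,b}  FIRST[A]={a,b,c}  FIRST[B]={b}  FIRST[C]={b}

FOLLOW iteration:
seed FOLLOW(S) with $
round 1:
  C→B B: FOLLOW(B) ⊇ FIRST(B) = {b}; new: +{b}
  S→S C: FOLLOW(S) ⊇ FIRST(C) = {b}; new: +{b}
  S→S C: FOLLOW(C) ⊇ FOLLOW(S) ⊇ {$,b}; new: +{$,b}
  S→a A: FOLLOW(A) ⊇ FOLLOW(S) ⊇ {$,b}; new: +{$,b}
  FOLLOW(S)={$,b}  FOLLOW(A)={$,b}  FOLLOW(B)={b}  FOLLOW(C)={$,b}
round 2:
  C→B B: FOLLOW(B) ⊇ FOLLOW(C) ⊇ {$,b}; new: +{$}
  FOLLOW(S)={$,b}  FOLLOW(A)={$,b}  FOLLOW(B)={$,b}  FOLLOW(C)={$,b}
round 3: (no change)
  FOLLOW(S)={$,b}  FOLLOW(A)={$,b}  FOLLOW(B)={$,b}  FOLLOW(C)={$,b}

FOLLOW(B) = ["$", "b"]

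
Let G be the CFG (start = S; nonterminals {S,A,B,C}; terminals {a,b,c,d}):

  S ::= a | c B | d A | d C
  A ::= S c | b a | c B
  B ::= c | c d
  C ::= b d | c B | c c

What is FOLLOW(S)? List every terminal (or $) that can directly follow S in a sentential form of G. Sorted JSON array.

FIRST sets, iterate to fixpoint:
pass 1:
  A via A→b a: +{b}
  A via A→c B: +{c}
  B via B→c: +{c}
  C via C→b d: +{b}
  C via C→c B: +{c}
  S via S→a: +{a}
  S via S→c B: +{c}
  S via S→d A: +{d}
  FIRST(S)={a,c,d}  FIRST(A)={b,c}  FIRST(B)={c}  FIRST(C)={b,c}
pass 2:
  A via A→S c: +{a,d}
  FIRST(S)={a,c,d}  FIRST(A)={a,b,c,d}  FIRST(B)={c}  FIRST(C)={b,c}
pass 3: — fixpoint
  FIRST(S)={a,c,d}  FIRST(A)={a,b,c,d}  FIRST(B)={c}  FIRST(C)={b,c}

FOLLOW sets:
seed FOLLOW(S) with $
[1]
  A→S c: FOLLOW(S) ⊇ FIRST(c) = {c}; new: +{c}
  S→c B: FOLLOW(B) ⊇ FOLLOW(S) ⊇ {$,c}; new: +{$,c}
  S→d A: FOLLOW(A) ⊇ FOLLOW(S) ⊇ {$,c}; new: +{$,c}
  S→d C: FOLLOW(C) ⊇ FOLLOW(S) ⊇ {$,c}; new: +{$,c}
  FOLLOW(S)={$,c}  FOLLOW(A)={$,c}  FOLLOW(B)={$,c}  FOLLOW(C)={$,c}
[2] done
  FOLLOW(S)={$,c}  FOLLOW(A)={$,c}  FOLLOW(B)={$,c}  FOLLOW(C)={$,c}

FOLLOW(S) = ["$", "c"]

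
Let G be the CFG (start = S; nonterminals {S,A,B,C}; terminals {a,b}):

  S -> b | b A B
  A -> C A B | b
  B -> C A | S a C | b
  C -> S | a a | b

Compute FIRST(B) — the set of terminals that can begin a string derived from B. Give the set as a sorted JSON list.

FIRST iteration:
[1]
  A via A→b: +{b}
  B via B→b: +{b}
  C via C→a a: +{a}
  C via C→b: +{b}
  S via S→b: +{b}
  S: {b}  A: {b}  B: {b}  C: {a,b}
[2]
  A via A→C A B: +{a}
  B via B→C A: +{a}
  S: {b}  A: {a,b}  B: {a,b}  C: {a,b}
[3] (no change)
  S: {b}  A: {a,b}  B: {a,b}  C: {a,b}

FIRST(B) = ["a", "b"]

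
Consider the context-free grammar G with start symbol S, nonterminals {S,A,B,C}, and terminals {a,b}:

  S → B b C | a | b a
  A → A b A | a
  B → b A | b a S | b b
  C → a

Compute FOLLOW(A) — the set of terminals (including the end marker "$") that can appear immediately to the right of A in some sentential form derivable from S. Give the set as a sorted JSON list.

Compute FIRST by fixpoint:
pass 1:
  A via A→a: +{a}
  B via B→b A: +{b}
  C via C→a: +{a}
  S via S→B b C: +{b}
  S via S→a: +{a}
  FIRST(S)={a,b}  FIRST(A)={a}  FIRST(B)={b}  FIRST(C)={a}
pass 2: (stable)
  FIRST(S)={a,b}  FIRST(A)={a}  FIRST(B)={b}  FIRST(C)={a}

Compute FOLLOW by fixpoint:
seed FOLLOW(S) with $
round 1:
  A→A b A: FOLLOW(A) ⊇ FIRST(b) = {b}; new: +{b}
  S→B b C: FOLLOW(B) ⊇ FIRST(b) = {b}; new: +{b}
  S→B b C: FOLLOW(C) ⊇ FOLLOW(S) ⊇ {$}; new: +{$}
  FOLLOW(S)={$}  FOLLOW(A)={b}  FOLLOW(B)={b}  FOLLOW(C)={$}
round 2:
  B→b a S: FOLLOW(S) ⊇ FOLLOW(B) ⊇ {b}; new: +{b}
  S→B b C: FOLLOW(C) ⊇ FOLLOW(S) ⊇ {$,b}; new: +{b}
  FOLLOW(S)={$,b}  FOLLOW(A)={b}  FOLLOW(B)={b}  FOLLOW(C)={$,b}
round 3: (stable)
  FOLLOW(S)={$,b}  FOLLOW(A)={b}  FOLLOW(B)={b}  FOLLOW(C)={$,b}

FOLLOW(A) = ["b"]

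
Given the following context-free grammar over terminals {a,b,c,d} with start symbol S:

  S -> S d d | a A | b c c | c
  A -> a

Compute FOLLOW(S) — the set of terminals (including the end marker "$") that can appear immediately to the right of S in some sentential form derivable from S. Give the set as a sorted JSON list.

FIRST iteration:
iter 1:
  A via A→a: +{a}
  S via S→a A: +{a}
  S via S→b c c: +{b}
  S via S→c: +{c}
  S: {a,b,c}  A: {a}
iter 2: done
  S: {a,b,c}  A: {a}

FOLLOW sets:
seed FOLLOW(S) with $
pass 1:
  S→S d d: FOLLOW(S) ⊇ FIRST(d) = {d}; new: +{d}
  S→a A: FOLLOW(A) ⊇ FOLLOW(S) ⊇ {$,d}; new: +{$,d}
  FOLLOW(S)={$,d}  FOLLOW(A)={$,d}
pass 2: done
  FOLLOW(S)={$,d}  FOLLOW(A)={$,d}

FOLLOW(S) = ["$", "d"]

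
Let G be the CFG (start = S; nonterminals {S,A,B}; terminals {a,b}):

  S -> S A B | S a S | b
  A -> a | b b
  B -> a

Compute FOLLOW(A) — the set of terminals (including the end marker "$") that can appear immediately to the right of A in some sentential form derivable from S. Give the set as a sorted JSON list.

FIRST iteration:
iter 1:
  A via A→a: +{a}
  A via A→b b: +{b}
  B via B→a: +{a}
  S via S→b: +{b}
  FIRST(S)={b}  FIRST(A)={a,b}  FIRST(B)={a}
iter 2: (stable)
  FIRST(S)={b}  FIRST(A)={a,b}  FIRST(B)={a}

FOLLOW iteration:
seed FOLLOW(S) with $
[1]
  S→S A B: FOLLOW(S) ⊇ FIRST(A) = {a,b}; new: +{a,b}
  S→S A B: FOLLOW(A) ⊇ FIRST(B) = {a}; new: +{a}
  S→S A B: FOLLOW(B) ⊇ FOLLOW(S) ⊇ {$,a,b}; new: +{$,a,b}
  FOLLOW(S)={$,a,b}  FOLLOW(A)={a}  FOLLOW(B)={$,a,b}
[2] (no change)
  FOLLOW(S)={$,a,b}  FOLLOW(A)={a}  FOLLOW(B)={$,a,b}

FOLLOW(A) = ["a"]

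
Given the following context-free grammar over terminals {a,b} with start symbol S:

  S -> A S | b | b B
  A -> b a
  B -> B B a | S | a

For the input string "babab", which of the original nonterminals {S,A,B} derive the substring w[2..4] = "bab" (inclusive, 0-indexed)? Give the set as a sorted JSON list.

CNF form of G:
  S -> A S | T0 B | b
  A -> T0 T1
  B -> A S | B X2 | T0 B | a | b
  T0 -> b
  T1 -> a
  X2 -> B T1

CYK fill (cells [i..j] with 2 ≤ i ≤ j ≤ 4 only):
  T[2,2] 'b' = {B,S,T0}  orig:{B,S}
  T[3,3] 'a' = {B,T1}  orig:{B}
  T[4,4] 'b' = {B,S,T0}  orig:{B,S}
  T[2,3] 'ba' = {A,B,S,X2}  orig:{A,B,S}
  T[3,4] 'ab' = ∅
  T[2,4] 'bab' = {B,S}

Original NTs in T[2,4] deriving "bab": ["B", "S"]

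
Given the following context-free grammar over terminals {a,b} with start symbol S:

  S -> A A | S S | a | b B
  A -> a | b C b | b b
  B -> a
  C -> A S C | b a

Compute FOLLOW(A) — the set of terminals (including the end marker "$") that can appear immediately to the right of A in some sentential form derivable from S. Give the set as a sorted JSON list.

Compute FIRST by fixpoint:
round 1:
  A via A→a: +{a}
  A via A→b C b: +{b}
  B via B→a: +{a}
  C via C→A S C: +{a,b}
  S via S→A A: +{a,b}
  FIRST(S)={a,b}  FIRST(A)={a,b}  FIRST(B)={a}  FIRST(C)={a,b}
round 2: (stable)
  FIRST(S)={a,b}  FIRST(A)={a,b}  FIRST(B)={a}  FIRST(C)={a,b}

Compute FOLLOW by fixpoint:
initialize: $ ∈ FOLLOW(S)
[1]
  A→b C b: FOLLOW(C) ⊇ FIRST(b) = {b}; new: +{b}
  C→A S C: FOLLOW(A) ⊇ FIRST(S) = {a,b}; new: +{a,b}
  C→A S C: FOLLOW(S) ⊇ FIRST(C) = {a,b}; new: +{a,b}
  S→A A: FOLLOW(A) ⊇ FOLLOW(S) ⊇ {$,a,b}; new: +{$}
  S→b B: FOLLOW(B) ⊇ FOLLOW(S) ⊇ {$,a,b}; new: +{$,a,b}
  FOLLOW(S)={$,a,b}  FOLLOW(A)={$,a,b}  FOLLOW(B)={$,a,b}  FOLLOW(C)={b}
[2] — fixpoint
  FOLLOW(S)={$,a,b}  FOLLOW(A)={$,a,b}  FOLLOW(B)={$,a,b}  FOLLOW(C)={b}

FOLLOW(A) = ["$", "a", "b"]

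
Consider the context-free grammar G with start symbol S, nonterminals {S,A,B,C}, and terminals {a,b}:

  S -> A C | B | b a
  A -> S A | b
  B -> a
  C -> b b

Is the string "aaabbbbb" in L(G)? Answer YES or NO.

CNF form of G:
  S -> A C | T0 T1 | a
  A -> S A | b
  B -> a
  C -> T0 T0
  T0 -> b
  T1 -> a

CYK fill:
  T[0,0] 'a' = {B,S,T1}  orig:{B,S}
  T[1,1] 'a' = {B,S,T1}  orig:{B,S}
  T[2,2] 'a' = {B,S,T1}  orig:{B,S}
  T[3,3] 'b' = {A,T0}  orig:{A}
  T[4,4] 'b' = {A,T0}  orig:{A}
  T[5,5] 'b' = {A,T0}  orig:{A}
  T[6,6] 'b' = {A,T0}  orig:{A}
  T[7,7] 'b' = {A,T0}  orig:{A}
  T[0,1] 'aa' = ∅
  T[1,2] 'aa' = ∅
  T[2,3] 'ab' = {A}
  T[3,4] 'bb' = {C}
  T[4,5] 'bb' = {C}
  T[5,6] 'bb' = {C}
  T[6,7] 'bb' = {C}
  T[0,2] 'aaa' = ∅
  T[1,3] 'aab' = {A}
  T[2,4] 'abb' = ∅
  T[3,5] 'bbb' = {S}
  T[4,6] 'bbb' = {S}
  T[5,7] 'bbb' = {S}
  T[0,3] 'aaab' = {A}
  T[1,4] 'aabb' = ∅
  T[2,5] 'abbb' = {S}
  T[3,6] 'bbbb' = {A}
  T[4,7] 'bbbb' = {A}
  T[0,4] 'aaabb' = ∅
  T[1,5] 'aabbb' = {S}
  T[2,6] 'abbbb' = {A}
  T[3,7] 'bbbbb' = ∅
  T[0,5] 'aaabbb' = {S}
  T[1,6] 'aabbbb' = {A}
  T[2,7] 'abbbbb' = ∅
  T[0,6] 'aaabbbb' = {A}
  T[1,7] 'aabbbbb' = ∅
  T[0,7] 'aaabbbbb' = ∅

S ∉ T[0,7] ⇒ NO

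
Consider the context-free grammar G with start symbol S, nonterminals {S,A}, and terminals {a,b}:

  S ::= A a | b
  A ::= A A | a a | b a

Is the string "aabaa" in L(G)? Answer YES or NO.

CNF form of G:
  S -> A T0 | b
  A -> A A | T0 T0 | T1 T0
  T0 -> a
  T1 -> b

Fill CYK table bottom-up:
  [0..0]={T0}  "a"  orig:{}
  [1..1]={T0}  "a"  orig:{}
  [2..2]={S,T1}  "b"  orig:{S}
  [3..3]={T0}  "a"  orig:{}
  [4..4]={T0}  "a"  orig:{}
  [0..1]={A}  "aa"
  [1..2]=∅  "ab"
  [2..3]={A}  "ba"
  [3..4]={A}  "aa"
  [0..2]=∅  "aab"
  [1..3]=∅  "aba"
  [2..4]={S}  "baa"
  [0..3]={A}  "aaba"
  [1..4]=∅  "abaa"
  [0..4]={S}  "aabaa"

S ∈ T[0,4] ⇒ YES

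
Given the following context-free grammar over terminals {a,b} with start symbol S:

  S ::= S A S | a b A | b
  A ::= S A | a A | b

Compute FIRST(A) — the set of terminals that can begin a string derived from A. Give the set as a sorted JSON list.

FIRST sets, iterate to fixpoint:
iter 1:
  A via A→a A: +{a}
  A via A→b: +{b}
  S via S→a b A: +{a}
  S via S→b: +{b}
  FIRST[S]={a,b}  FIRST[A]={a,b}
iter 2: done
  FIRST[S]={a,b}  FIRST[A]={a,b}

FIRST(A) = ["a", "b"]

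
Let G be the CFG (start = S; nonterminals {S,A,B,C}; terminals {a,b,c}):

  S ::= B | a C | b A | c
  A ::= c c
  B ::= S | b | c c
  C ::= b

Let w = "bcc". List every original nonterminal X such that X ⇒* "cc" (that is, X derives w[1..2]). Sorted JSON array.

Convert to CNF:
  S -> T0 T0 | T1 C | T2 A | b | c
  A -> T0 T0
  B -> T0 T0 | T1 C | T2 A | b | c
  C -> b
  T0 -> c
  T1 -> a
  T2 -> b

CYK fill (cells [i..j] with 1 ≤ i ≤ j ≤ 2 only):
  T[1,1] 'c' = {B,S,T0}  orig:{B,S}
  T[2,2] 'c' = {B,S,T0}  orig:{B,S}
  T[1,2] 'cc' = {A,B,S}

Original NTs in T[1,2] deriving "cc": ["A", "B", "S"]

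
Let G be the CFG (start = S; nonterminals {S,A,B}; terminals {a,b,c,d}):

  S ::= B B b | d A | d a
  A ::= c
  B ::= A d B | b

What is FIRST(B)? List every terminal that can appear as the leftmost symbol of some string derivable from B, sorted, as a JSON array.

Compute FIRST by fixpoint:
pass 1:
  A via A→c: +{c}
  B via B→A d B: +{c}
  B via B→b: +{b}
  S via S→B B b: +{b,c}
  S via S→d A: +{d}
  FIRST(S)={b,c,d}  FIRST(A)={c}  FIRST(B)={b,c}
pass 2: (no change)
  FIRST(S)={b,c,d}  FIRST(A)={c}  FIRST(B)={b,c}

FIRST(B) = ["b", "c"]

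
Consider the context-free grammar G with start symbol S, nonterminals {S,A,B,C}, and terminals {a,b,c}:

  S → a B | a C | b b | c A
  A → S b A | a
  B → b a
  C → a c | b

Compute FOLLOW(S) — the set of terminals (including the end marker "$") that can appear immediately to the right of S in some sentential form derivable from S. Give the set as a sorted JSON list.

Compute FIRST by fixpoint:
[1]
  A via A→a: +{a}
  B via B→b a: +{b}
  C via C→a c: +{a}
  C via C→b: +{b}
  S via S→a B: +{a}
  S via S→b b: +{b}
  S via S→c A: +{c}
  FIRST[S]={a,b,c}  FIRST[A]={a}  FIRST[B]={b}  FIRST[C]={a,b}
[2]
  A via A→S b A: +{b,c}
  FIRST[S]={a,b,c}  FIRST[A]={a,b,c}  FIRST[B]={b}  FIRST[C]={a,b}
[3] (no change)
  FIRST[S]={a,b,c}  FIRST[A]={a,b,c}  FIRST[B]={b}  FIRST[C]={a,b}

FOLLOW sets:
FOLLOW(S) := {$}
[1]
  A→S b A: FOLLOW(S) ⊇ FIRST(b) = {b}; new: +{b}
  S→a B: FOLLOW(B) ⊇ FOLLOW(S) ⊇ {$,b}; new: +{$,b}
  S→a C: FOLLOW(C) ⊇ FOLLOW(S) ⊇ {$,b}; new: +{$,b}
  S→c A: FOLLOW(A) ⊇ FOLLOW(S) ⊇ {$,b}; new: +{$,b}
  S: {$,b}  A: {$,b}  B: {$,b}  C: {$,b}
[2] (stable)
  S: {$,b}  A: {$,b}  B: {$,b}  C: {$,b}

FOLLOW(S) = ["$", "b"]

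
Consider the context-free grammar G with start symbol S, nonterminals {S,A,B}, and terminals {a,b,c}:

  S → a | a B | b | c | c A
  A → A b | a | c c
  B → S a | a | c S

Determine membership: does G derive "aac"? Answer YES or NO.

Convert to CNF:
  S -> T1 A | T2 B | a | b | c
  A -> A T0 | T1 T1 | a
  B -> S T2 | T1 S | a
  T0 -> b
  T1 -> c
  T2 -> a

CYK table (by increasing span):
  cell(0,0) a: {A,B,S,T2}  orig:{A,B,S}
  cell(1,1) a: {A,B,S,T2}  orig:{A,B,S}
  cell(2,2) c: {S,T1}  orig:{S}
  cell(0,1) aa: {B,S}
  cell(1,2) ac: ∅
  cell(0,2) aac: ∅

S ∉ T[0,2] ⇒ NO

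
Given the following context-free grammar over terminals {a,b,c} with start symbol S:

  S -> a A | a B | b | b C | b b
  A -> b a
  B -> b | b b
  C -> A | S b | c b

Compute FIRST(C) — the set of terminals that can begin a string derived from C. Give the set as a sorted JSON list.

Compute FIRST by fixpoint:
[1]
  A via A→b a: +{b}
  B via B→b: +{b}
  C via C→A: +{b}
  C via C→c b: +{c}
  S via S→a A: +{a}
  S via S→b: +{b}
  FIRST(S)={a,b}  FIRST(A)={b}  FIRST(B)={b}  FIRST(C)={b,c}
[2]
  C via C→S b: +{a}
  FIRST(S)={a,b}  FIRST(A)={b}  FIRST(B)={b}  FIRST(C)={a,b,c}
[3] done
  FIRST(S)={a,b}  FIRST(A)={b}  FIRST(B)={b}  FIRST(C)={a,b,c}

FIRST(C) = ["a", "b", "c"]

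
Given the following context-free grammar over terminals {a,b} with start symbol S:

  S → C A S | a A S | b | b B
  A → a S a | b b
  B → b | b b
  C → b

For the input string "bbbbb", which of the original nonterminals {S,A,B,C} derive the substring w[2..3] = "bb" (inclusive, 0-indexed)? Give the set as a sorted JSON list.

Convert to CNF:
  S -> C X3 | T0 X4 | T1 B | b
  A -> T0 X2 | T1 T1
  B -> T1 T1 | b
  C -> b
  T0 -> a
  T1 -> b
  X2 -> S T0
  X3 -> A S
  X4 -> A S

CYK fill (cells [i..j] with 2 ≤ i ≤ j ≤ 3 only):
  cell(2,2) b: {B,C,S,T1}  orig:{B,C,S}
  cell(3,3) b: {B,C,S,T1}  orig:{B,C,S}
  cell(2,3) bb: {A,B,S}

Original NTs in T[2,3] deriving "bb": ["A", "B", "S"]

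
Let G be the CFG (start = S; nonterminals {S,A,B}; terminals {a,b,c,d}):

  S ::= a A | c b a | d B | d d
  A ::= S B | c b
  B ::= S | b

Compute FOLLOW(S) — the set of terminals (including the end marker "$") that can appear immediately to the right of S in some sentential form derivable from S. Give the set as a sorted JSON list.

FIRST sets, iterate to fixpoint:
iter 1:
  A via A→c b: +{c}
  B via B→b: +{b}
  S via S→a A: +{a}
  S via S→c b a: +{c}
  S via S→d B: +{d}
  S: {a,c,d}  A: {c}  B: {b}
iter 2:
  A via A→S B: +{a,d}
  B via B→S: +{a,c,d}
  S: {a,c,d}  A: {a,c,d}  B: {a,b,c,d}
iter 3: (no change)
  S: {a,c,d}  A: {a,c,d}  B: {a,b,c,d}

FOLLOW iteration:
FOLLOW(S) := {$}
pass 1:
  A→S B: FOLLOW(S) ⊇ FIRST(B) = {a,b,c,d}; new: +{a,b,c,d}
  S→a A: FOLLOW(A) ⊇ FOLLOW(S) ⊇ {$,a,b,c,d}; new: +{$,a,b,c,d}
  S→d B: FOLLOW(B) ⊇ FOLLOW(S) ⊇ {$,a,b,c,d}; new: +{$,a,b,c,d}
  FOLLOW(S)={$,a,b,c,d}  FOLLOW(A)={$,a,b,c,d}  FOLLOW(B)={$,a,b,c,d}
pass 2: (no change)
  FOLLOW(S)={$,a,b,c,d}  FOLLOW(A)={$,a,b,c,d}  FOLLOW(B)={$,a,b,c,d}

FOLLOW(S) = ["$", "a", "b", "c", "d"]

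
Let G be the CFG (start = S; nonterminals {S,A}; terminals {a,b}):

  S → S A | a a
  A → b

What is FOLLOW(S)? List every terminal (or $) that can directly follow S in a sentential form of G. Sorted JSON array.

FIRST sets, iterate to fixpoint:
iter 1:
  A via A→b: +{b}
  S via S→a a: +{a}
  S: {a}  A: {b}
iter 2: done
  S: {a}  A: {b}

Compute FOLLOW by fixpoint:
initialize: $ ∈ FOLLOW(S)
iter 1:
  S→S A: FOLLOW(S) ⊇ FIRST(A) = {b}; new: +{b}
  S→S A: FOLLOW(A) ⊇ FOLLOW(S) ⊇ {$,b}; new: +{$,b}
  FOLLOW(S)={$,b}  FOLLOW(A)={$,b}
iter 2: done
  FOLLOW(S)={$,b}  FOLLOW(A)={$,b}

FOLLOW(S) = ["$", "b"]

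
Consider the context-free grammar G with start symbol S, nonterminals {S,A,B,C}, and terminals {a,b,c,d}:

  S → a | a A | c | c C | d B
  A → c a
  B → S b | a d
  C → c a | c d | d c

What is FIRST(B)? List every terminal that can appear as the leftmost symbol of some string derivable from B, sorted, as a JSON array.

FIRST iteration:
round 1:
  A via A→c a: +{c}
  B via B→a d: +{a}
  C via C→c a: +{c}
  C via C→d c: +{d}
  S via S→a: +{a}
  S via S→c: +{c}
  S via S→d B: +{d}
  FIRST[S]={a,c,d}  FIRST[A]={c}  FIRST[B]={a}  FIRST[C]={c,d}
round 2:
  B via B→S b: +{c,d}
  FIRST[S]={a,c,d}  FIRST[A]={c}  FIRST[B]={a,c,d}  FIRST[C]={c,d}
round 3: (no change)
  FIRST[S]={a,c,d}  FIRST[A]={c}  FIRST[B]={a,c,d}  FIRST[C]={c,d}

FIRST(B) = ["a", "c", "d"]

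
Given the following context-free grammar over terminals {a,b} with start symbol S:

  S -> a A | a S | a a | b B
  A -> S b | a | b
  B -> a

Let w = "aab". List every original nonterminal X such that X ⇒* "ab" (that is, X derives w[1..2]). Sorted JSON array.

Convert to CNF:
  S -> T0 B | T1 A | T1 S | T1 T1
  A -> S T0 | a | b
  B -> a
  T0 -> b
  T1 -> a

CYK table (by increasing span) — only the sub-triangle for w[1..2]:
  cell(1,1) a: {A,B,T1}  orig:{A,B}
  cell(2,2) b: {A,T0}  orig:{A}
  cell(1,2) ab: {S}

Original NTs in T[1,2] deriving "ab": ["S"]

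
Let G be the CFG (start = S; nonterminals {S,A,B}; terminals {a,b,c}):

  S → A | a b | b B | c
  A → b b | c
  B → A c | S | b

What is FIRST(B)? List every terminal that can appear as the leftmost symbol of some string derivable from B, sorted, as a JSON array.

FIRST iteration:
round 1:
  A via A→b b: +{b}
  A via A→c: +{c}
  B via B→A c: +{b,c}
  S via S→A: +{b,c}
  S via S→a b: +{a}
  FIRST(S)={a,b,c}  FIRST(A)={b,c}  FIRST(B)={b,c}
round 2:
  B via B→S: +{a}
  FIRST(S)={a,b,c}  FIRST(A)={b,c}  FIRST(B)={a,b,c}
round 3: (stable)
  FIRST(S)={a,b,c}  FIRST(A)={b,c}  FIRST(B)={a,b,c}

FIRST(B) = ["a", "b", "c"]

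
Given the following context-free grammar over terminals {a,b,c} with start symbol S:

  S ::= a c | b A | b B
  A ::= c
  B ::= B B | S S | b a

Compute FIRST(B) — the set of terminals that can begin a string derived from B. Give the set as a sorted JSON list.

Compute FIRST by fixpoint:
[1]
  A via A→c: +{c}
  B via B→b a: +{b}
  S via S→a c: +{a}
  S via S→b A: +{b}
  S: {a,b}  A: {c}  B: {b}
[2]
  B via B→S S: +{a}
  S: {a,b}  A: {c}  B: {a,b}
[3] (no change)
  S: {a,b}  A: {c}  B: {a,b}

FIRST(B) = ["a", "b"]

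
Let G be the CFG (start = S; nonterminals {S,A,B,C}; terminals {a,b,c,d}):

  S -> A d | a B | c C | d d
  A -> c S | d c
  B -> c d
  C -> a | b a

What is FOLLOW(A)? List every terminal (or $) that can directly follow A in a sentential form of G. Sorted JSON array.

Compute FIRST by fixpoint:
pass 1:
  A via A→c S: +{c}
  A via A→d c: +{d}
  B via B→c d: +{c}
  C via C→a: +{a}
  C via C→b a: +{b}
  S via S→A d: +{c,d}
  S via S→a B: +{a}
  S: {a,c,d}  A: {c,d}  B: {c}  C: {a,b}
pass 2: — fixpoint
  S: {a,c,d}  A: {c,d}  B: {c}  C: {a,b}

FOLLOW iteration:
FOLLOW(S) := {$}
iter 1:
  S→A d: FOLLOW(A) ⊇ FIRST(d) = {d}; new: +{d}
  S→a B: FOLLOW(B) ⊇ FOLLOW(S) ⊇ {$}; new: +{$}
  S→c C: FOLLOW(C) ⊇ FOLLOW(S) ⊇ {$}; new: +{$}
  S: {$}  A: {d}  B: {$}  C: {$}
iter 2:
  A→c S: FOLLOW(S) ⊇ FOLLOW(A) ⊇ {d}; new: +{d}
  S→a B: FOLLOW(B) ⊇ FOLLOW(S) ⊇ {$,d}; new: +{d}
  S→c C: FOLLOW(C) ⊇ FOLLOW(S) ⊇ {$,d}; new: +{d}
  S: {$,d}  A: {d}  B: {$,d}  C: {$,d}
iter 3: — fixpoint
  S: {$,d}  A: {d}  B: {$,d}  C: {$,d}

FOLLOW(A) = ["d"]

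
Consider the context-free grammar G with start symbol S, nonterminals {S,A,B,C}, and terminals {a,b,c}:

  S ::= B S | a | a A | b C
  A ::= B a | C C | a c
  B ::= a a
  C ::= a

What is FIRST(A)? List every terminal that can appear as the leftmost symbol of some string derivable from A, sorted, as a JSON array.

Compute FIRST by fixpoint:
pass 1:
  A via A→a c: +{a}
  B via B→a a: +{a}
  C via C→a: +{a}
  S via S→B S: +{a}
  S via S→b C: +{b}
  FIRST(S)={a,b}  FIRST(A)={a}  FIRST(B)={a}  FIRST(C)={a}
pass 2: — fixpoint
  FIRST(S)={a,b}  FIRST(A)={a}  FIRST(B)={a}  FIRST(C)={a}

FIRST(A) = ["a"]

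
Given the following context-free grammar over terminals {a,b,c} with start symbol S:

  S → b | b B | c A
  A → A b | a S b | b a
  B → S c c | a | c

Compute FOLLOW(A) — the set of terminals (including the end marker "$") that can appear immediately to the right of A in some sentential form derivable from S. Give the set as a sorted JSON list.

Compute FIRST by fixpoint:
[1]
  A via A→a S b: +{a}
  A via A→b a: +{b}
  B via B→a: +{a}
  B via B→c: +{c}
  S via S→b: +{b}
  S via S→c A: +{c}
  FIRST[S]={b,c}  FIRST[A]={a,b}  FIRST[B]={a,c}
[2]
  B via B→S c c: +{b}
  FIRST[S]={b,c}  FIRST[A]={a,b}  FIRST[B]={a,b,c}
[3] (stable)
  FIRST[S]={b,c}  FIRST[A]={a,b}  FIRST[B]={a,b,c}

Compute FOLLOW by fixpoint:
seed FOLLOW(S) with $
[1]
  A→A b: FOLLOW(A) ⊇ FIRST(b) = {b}; new: +{b}
  A→a S b: FOLLOW(S) ⊇ FIRST(b) = {b}; new: +{b}
  B→S c c: FOLLOW(S) ⊇ FIRST(c) = {c}; new: +{c}
  S→b B: FOLLOW(B) ⊇ FOLLOW(S) ⊇ {$,b,c}; new: +{$,b,c}
  S→c A: FOLLOW(A) ⊇ FOLLOW(S) ⊇ {$,b,c}; new: +{$,c}
  S: {$,b,c}  A: {$,b,c}  B: {$,b,c}
[2] — fixpoint
  S: {$,b,c}  A: {$,b,c}  B: {$,b,c}

FOLLOW(A) = ["$", "b", "c"]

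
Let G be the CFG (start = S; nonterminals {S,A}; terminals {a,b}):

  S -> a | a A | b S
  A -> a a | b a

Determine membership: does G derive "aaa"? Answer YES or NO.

Convert to CNF:
  S -> T0 A | T1 S | a
  A -> T0 T0 | T1 T0
  T0 -> a
  T1 -> b

CYK table (by increasing span):
  T[0,0] 'a' = {S,T0}  orig:{S}
  T[1,1] 'a' = {S,T0}  orig:{S}
  T[2,2] 'a' = {S,T0}  orig:{S}
  T[0,1] 'aa' = {A}
  T[1,2] 'aa' = {A}
  T[0,2] 'aaa' = {S}

S ∈ T[0,2] ⇒ YES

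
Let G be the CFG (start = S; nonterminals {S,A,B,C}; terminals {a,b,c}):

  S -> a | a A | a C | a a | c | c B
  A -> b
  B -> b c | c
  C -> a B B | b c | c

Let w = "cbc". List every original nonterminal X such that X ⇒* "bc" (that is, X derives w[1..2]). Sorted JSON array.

CNF form of G:
  S -> T1 B | T2 A | T2 C | T2 T2 | a | c
  A -> b
  B -> T0 T1 | c
  C -> T0 T1 | T2 X3 | c
  T0 -> b
  T1 -> c
  T2 -> a
  X3 -> B B

CYK table (by increasing span) (cells [i..j] with 1 ≤ i ≤ j ≤ 2 only):
  cell(1,1) b: {A,T0}  orig:{A}
  cell(2,2) c: {B,C,S,T1}  orig:{B,C,S}
  cell(1,2) bc: {B,C}

Original NTs in T[1,2] deriving "bc": ["B", "C"]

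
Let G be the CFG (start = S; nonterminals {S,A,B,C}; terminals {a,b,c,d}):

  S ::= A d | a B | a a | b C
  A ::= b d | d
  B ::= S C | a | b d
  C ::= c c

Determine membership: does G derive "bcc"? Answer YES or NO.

Convert to CNF:
  S -> A T1 | T0 C | T3 B | T3 T3
  A -> T0 T1 | d
  B -> S C | T0 T1 | a
  C -> T2 T2
  T0 -> b
  T1 -> d
  T2 -> c
  T3 -> a

Fill CYK table bottom-up:
  cell(0,0) b: {T0}  orig:{}
  cell(1,1) c: {T2}  orig:{}
  cell(2,2) c: {T2}  orig:{}
  cell(0,1) bc: ∅
  cell(1,2) cc: {C}
  cell(0,2) bcc: {S}

S ∈ T[0,2] ⇒ YES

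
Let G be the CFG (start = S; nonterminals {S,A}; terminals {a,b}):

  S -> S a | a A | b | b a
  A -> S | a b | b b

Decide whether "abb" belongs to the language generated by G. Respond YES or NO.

Convert to CNF:
  S -> S T0 | T0 A | T1 T0 | b
  A -> S T0 | T0 A | T0 T1 | T1 T0 | T1 T1 | b
  T0 -> a
  T1 -> b

Fill CYK table bottom-up:
  [0..0]={T0}  "a"  orig:{}
  [1..1]={A,S,T1}  "b"  orig:{A,S}
  [2..2]={A,S,T1}  "b"  orig:{A,S}
  [0..1]={A,S}  "ab"
  [1..2]={A}  "bb"
  [0..2]={A,S}  "abb"

S ∈ T[0,2] ⇒ YES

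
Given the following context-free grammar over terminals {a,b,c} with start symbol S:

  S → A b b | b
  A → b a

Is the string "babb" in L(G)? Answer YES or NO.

Convert to CNF:
  S -> A X2 | b
  A -> T0 T1
  T0 -> b
  T1 -> a
  X2 -> T0 T0

CYK table (by increasing span):
  [0..0]={S,T0}  "b"  orig:{S}
  [1..1]={T1}  "a"  orig:{}
  [2..2]={S,T0}  "b"  orig:{S}
  [3..3]={S,T0}  "b"  orig:{S}
  [0..1]={A}  "ba"
  [1..2]=∅  "ab"
  [2..3]={X2}  "bb"  orig:{}
  [0..2]=∅  "bab"
  [1..3]=∅  "abb"
  [0..3]={S}  "babb"

S ∈ T[0,3] ⇒ YES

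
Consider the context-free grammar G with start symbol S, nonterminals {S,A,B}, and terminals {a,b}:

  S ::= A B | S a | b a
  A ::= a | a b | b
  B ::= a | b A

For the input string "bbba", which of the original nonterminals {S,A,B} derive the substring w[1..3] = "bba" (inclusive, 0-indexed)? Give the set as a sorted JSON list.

Convert to CNF:
  S -> A B | S T0 | T1 T0
  A -> T0 T1 | a | b
  B -> T1 A | a
  T0 -> a
  T1 -> b

CYK table (by increasing span) — only the sub-triangle for w[1..3]:
  T[1,1] 'b' = {A,T1}  orig:{A}
  T[2,2] 'b' = {A,T1}  orig:{A}
  T[3,3] 'a' = {A,B,T0}  orig:{A,B}
  T[1,2] 'bb' = {B}
  T[2,3] 'ba' = {B,S}
  T[1,3] 'bba' = {S}

Original NTs in T[1,3] deriving "bba": ["S"]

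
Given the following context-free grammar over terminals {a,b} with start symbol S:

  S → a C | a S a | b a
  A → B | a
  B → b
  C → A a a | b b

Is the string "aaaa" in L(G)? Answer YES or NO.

CNF form of G:
  S -> T0 C | T0 X3 | T1 T0
  A -> a | b
  B -> b
  C -> A X2 | T1 T1
  T0 -> a
  T1 -> b
  X2 -> T0 T0
  X3 -> S T0

CYK table (by increasing span):
  T[0,0] 'a' = {A,T0}  orig:{A}
  T[1,1] 'a' = {A,T0}  orig:{A}
  T[2,2] 'a' = {A,T0}  orig:{A}
  T[3,3] 'a' = {A,T0}  orig:{A}
  T[0,1] 'aa' = {X2}  orig:{}
  T[1,2] 'aa' = {X2}  orig:{}
  T[2,3] 'aa' = {X2}  orig:{}
  T[0,2] 'aaa' = {C}
  T[1,3] 'aaa' = {C}
  T[0,3] 'aaaa' = {S}

S ∈ T[0,3] ⇒ YES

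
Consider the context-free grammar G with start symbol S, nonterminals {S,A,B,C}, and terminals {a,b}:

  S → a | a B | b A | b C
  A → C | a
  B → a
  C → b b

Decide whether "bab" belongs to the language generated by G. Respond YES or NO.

Convert to CNF:
  S -> T0 A | T0 C | T1 B | a
  A -> T0 T0 | a
  B -> a
  C -> T0 T0
  T0 -> b
  T1 -> a

CYK fill:
  cell(0,0) b: {T0}  orig:{}
  cell(1,1) a: {A,B,S,T1}  orig:{A,B,S}
  cell(2,2) b: {T0}  orig:{}
  cell(0,1) ba: {S}
  cell(1,2) ab: ∅
  cell(0,2) bab: ∅

S ∉ T[0,2] ⇒ NO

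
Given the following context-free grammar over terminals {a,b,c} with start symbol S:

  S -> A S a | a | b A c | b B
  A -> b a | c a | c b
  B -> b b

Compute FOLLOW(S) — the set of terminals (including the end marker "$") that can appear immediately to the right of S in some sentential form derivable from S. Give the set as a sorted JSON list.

Compute FIRST by fixpoint:
pass 1:
  A via A→b a: +{b}
  A via A→c a: +{c}
  B via B→b b: +{b}
  S via S→A S a: +{b,c}
  S via S→a: +{a}
  FIRST[S]={a,b,c}  FIRST[A]={b,c}  FIRST[B]={b}
pass 2: — fixpoint
  FIRST[S]={a,b,c}  FIRST[A]={b,c}  FIRST[B]={b}

Compute FOLLOW by fixpoint:
FOLLOW(S) := {$}
iter 1:
  S→A S a: FOLLOW(A) ⊇ FIRST(S) = {a,b,c}; new: +{a,b,c}
  S→A S a: FOLLOW(S) ⊇ FIRST(a) = {a}; new: +{a}
  S→b B: FOLLOW(B) ⊇ FOLLOW(S) ⊇ {$,a}; new: +{$,a}
  S: {$,a}  A: {a,b,c}  B: {$,a}
iter 2: (no change)
  S: {$,a}  A: {a,b,c}  B: {$,a}

FOLLOW(S) = ["$", "a"]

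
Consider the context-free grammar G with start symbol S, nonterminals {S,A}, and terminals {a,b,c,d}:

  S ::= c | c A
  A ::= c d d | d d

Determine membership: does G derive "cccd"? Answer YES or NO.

CNF form of G:
  S -> T0 A | c
  A -> T0 X2 | T1 T1
  T0 -> c
  T1 -> d
  X2 -> T1 T1

Fill CYK table bottom-up:
  cell(0,0) c: {S,T0}  orig:{S}
  cell(1,1) c: {S,T0}  orig:{S}
  cell(2,2) c: {S,T0}  orig:{S}
  cell(3,3) d: {T1}  orig:{}
  cell(0,1) cc: ∅
  cell(1,2) cc: ∅
  cell(2,3) cd: ∅
  cell(0,2) ccc: ∅
  cell(1,3) ccd: ∅
  cell(0,3) cccd: ∅

S ∉ T[0,3] ⇒ NO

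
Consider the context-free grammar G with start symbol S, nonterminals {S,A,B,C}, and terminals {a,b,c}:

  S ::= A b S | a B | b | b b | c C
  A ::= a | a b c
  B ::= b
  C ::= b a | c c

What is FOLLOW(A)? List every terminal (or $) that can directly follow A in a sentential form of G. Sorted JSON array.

FIRST iteration:
iter 1:
  A via A→a: +{a}
  B via B→b: +{b}
  C via C→b a: +{b}
  C via C→c c: +{c}
  S via S→A b S: +{a}
  S via S→b: +{b}
  S via S→c C: +{c}
  FIRST[S]={a,b,c}  FIRST[A]={a}  FIRST[B]={b}  FIRST[C]={b,c}
iter 2: (stable)
  FIRST[S]={a,b,c}  FIRST[A]={a}  FIRST[B]={b}  FIRST[C]={b,c}

Compute FOLLOW by fixpoint:
seed FOLLOW(S) with $
[1]
  S→A b S: FOLLOW(A) ⊇ FIRST(b) = {b}; new: +{b}
  S→a B: FOLLOW(B) ⊇ FOLLOW(S) ⊇ {$}; new: +{$}
  S→c C: FOLLOW(C) ⊇ FOLLOW(S) ⊇ {$}; new: +{$}
  S: {$}  A: {b}  B: {$}  C: {$}
[2] — fixpoint
  S: {$}  A: {b}  B: {$}  C: {$}

FOLLOW(A) = ["b"]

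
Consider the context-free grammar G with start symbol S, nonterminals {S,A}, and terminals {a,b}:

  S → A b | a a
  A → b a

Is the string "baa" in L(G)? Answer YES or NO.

Convert to CNF:
  S -> A T0 | T1 T1
  A -> T0 T1
  T0 -> b
  T1 -> a

CYK table (by increasing span):
  T[0,0] 'b' = {T0}  orig:{}
  T[1,1] 'a' = {T1}  orig:{}
  T[2,2] 'a' = {T1}  orig:{}
  T[0,1] 'ba' = {A}
  T[1,2] 'aa' = {S}
  T[0,2] 'baa' = ∅

S ∉ T[0,2] ⇒ NO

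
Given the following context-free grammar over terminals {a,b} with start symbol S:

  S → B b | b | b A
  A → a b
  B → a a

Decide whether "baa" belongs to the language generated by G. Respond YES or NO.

Convert to CNF:
  S -> B T1 | T1 A | b
  A -> T0 T1
  B -> T0 T0
  T0 -> a
  T1 -> b

CYK fill:
  T[0,0] 'b' = {S,T1}  orig:{S}
  T[1,1] 'a' = {T0}  orig:{}
  T[2,2] 'a' = {T0}  orig:{}
  T[0,1] 'ba' = ∅
  T[1,2] 'aa' = {B}
  T[0,2] 'baa' = ∅

S ∉ T[0,2] ⇒ NO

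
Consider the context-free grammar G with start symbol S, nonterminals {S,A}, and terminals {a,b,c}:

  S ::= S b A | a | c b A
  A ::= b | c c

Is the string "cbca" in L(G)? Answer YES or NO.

Convert to CNF:
  S -> S X2 | T0 X3 | a
  A -> T0 T0 | b
  T0 -> c
  T1 -> b
  X2 -> T1 A
  X3 -> T1 A

CYK table (by increasing span):
  cell(0,0) c: {T0}  orig:{}
  cell(1,1) b: {A,T1}  orig:{A}
  cell(2,2) c: {T0}  orig:{}
  cell(3,3) a: {S}
  cell(0,1) cb: ∅
  cell(1,2) bc: ∅
  cell(2,3) ca: ∅
  cell(0,2) cbc: ∅
  cell(1,3) bca: ∅
  cell(0,3) cbca: ∅

S ∉ T[0,3] ⇒ NO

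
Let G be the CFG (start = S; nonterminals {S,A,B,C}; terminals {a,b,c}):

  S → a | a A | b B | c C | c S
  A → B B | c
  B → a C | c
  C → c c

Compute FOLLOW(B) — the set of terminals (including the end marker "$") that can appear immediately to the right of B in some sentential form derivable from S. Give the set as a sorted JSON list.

FIRST sets, iterate to fixpoint:
pass 1:
  A via A→c: +{c}
  B via B→a C: +{a}
  B via B→c: +{c}
  C via C→c c: +{c}
  S via S→a: +{a}
  S via S→b B: +{b}
  S via S→c C: +{c}
  FIRST[S]={a,b,c}  FIRST[A]={c}  FIRST[B]={a,c}  FIRST[C]={c}
pass 2:
  A via A→B B: +{a}
  FIRST[S]={a,b,c}  FIRST[A]={a,c}  FIRST[B]={a,c}  FIRST[C]={c}
pass 3: — fixpoint
  FIRST[S]={a,b,c}  FIRST[A]={a,c}  FIRST[B]={a,c}  FIRST[C]={c}

Compute FOLLOW by fixpoint:
seed FOLLOW(S) with $
[1]
  A→B B: FOLLOW(B) ⊇ FIRST(B) = {a,c}; new: +{a,c}
  B→a C: FOLLOW(C) ⊇ FOLLOW(B) ⊇ {a,c}; new: +{a,c}
  S→a A: FOLLOW(A) ⊇ FOLLOW(S) ⊇ {$}; new: +{$}
  S→b B: FOLLOW(B) ⊇ FOLLOW(S) ⊇ {$}; new: +{$}
  S→c C: FOLLOW(C) ⊇ FOLLOW(S) ⊇ {$}; new: +{$}
  S: {$}  A: {$}  B: {$,a,c}  C: {$,a,c}
[2] done
  S: {$}  A: {$}  B: {$,a,c}  C: {$,a,c}

FOLLOW(B) = ["$", "a", "c"]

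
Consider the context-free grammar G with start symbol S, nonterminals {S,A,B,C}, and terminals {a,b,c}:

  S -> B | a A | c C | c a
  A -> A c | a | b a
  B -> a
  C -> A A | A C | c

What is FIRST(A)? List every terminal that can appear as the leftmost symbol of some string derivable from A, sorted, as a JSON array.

Compute FIRST by fixpoint:
pass 1:
  A via A→a: +{a}
  A via A→b a: +{b}
  B via B→a: +{a}
  C via C→A A: +{a,b}
  C via C→c: +{c}
  S via S→B: +{a}
  S via S→c C: +{c}
  FIRST(S)={a,c}  FIRST(A)={a,b}  FIRST(B)={a}  FIRST(C)={a,b,c}
pass 2: — fixpoint
  FIRST(S)={a,c}  FIRST(A)={a,b}  FIRST(B)={a}  FIRST(C)={a,b,c}

FIRST(A) = ["a", "b"]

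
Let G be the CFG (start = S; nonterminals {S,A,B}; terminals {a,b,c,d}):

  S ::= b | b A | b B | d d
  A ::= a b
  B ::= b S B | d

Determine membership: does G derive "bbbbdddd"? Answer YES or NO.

Convert to CNF:
  S -> T1 A | T1 B | T2 T2 | b
  A -> T0 T1
  B -> T1 X3 | d
  T0 -> a
  T1 -> b
  T2 -> d
  X3 -> S B

CYK fill:
  cell(0,0) b: {S,T1}  orig:{S}
  cell(1,1) b: {S,T1}  orig:{S}
  cell(2,2) b: {S,T1}  orig:{S}
  cell(3,3) b: {S,T1}  orig:{S}
  cell(4,4) d: {B,T2}  orig:{B}
  cell(5,5) d: {B,T2}  orig:{B}
  cell(6,6) d: {B,T2}  orig:{B}
  cell(7,7) d: {B,T2}  orig:{B}
  cell(0,1) bb: ∅
  cell(1,2) bb: ∅
  cell(2,3) bb: ∅
  cell(3,4) bd: {S,X3}  orig:{S}
  cell(4,5) dd: {S}
  cell(5,6) dd: {S}
  cell(6,7) dd: {S}
  cell(0,2) bbb: ∅
  cell(1,3) bbb: ∅
  cell(2,4) bbd: {B}
  cell(3,5) bdd: {X3}  orig:{}
  cell(4,6) ddd: {X3}  orig:{}
  cell(5,7) ddd: {X3}  orig:{}
  cell(0,3) bbbb: ∅
  cell(1,4) bbbd: {S,X3}  orig:{S}
  cell(2,5) bbdd: {B}
  cell(3,6) bddd: {B}
  cell(4,7) dddd: ∅
  cell(0,4) bbbbd: {B}
  cell(1,5) bbbdd: {S,X3}  orig:{S}
  cell(2,6) bbddd: {S,X3}  orig:{S}
  cell(3,7) bdddd: ∅
  cell(0,5) bbbbdd: {B}
  cell(1,6) bbbddd: {B,X3}  orig:{B}
  cell(2,7) bbdddd: {X3}  orig:{}
  cell(0,6) bbbbddd: {B,S,X3}  orig:{B,S}
  cell(1,7) bbbdddd: {B}
  cell(0,7) bbbbdddd: {S,X3}  orig:{S}

S ∈ T[0,7] ⇒ YES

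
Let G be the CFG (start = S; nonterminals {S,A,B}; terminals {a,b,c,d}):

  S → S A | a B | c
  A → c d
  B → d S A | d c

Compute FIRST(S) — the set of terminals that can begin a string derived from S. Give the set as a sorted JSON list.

Compute FIRST by fixpoint:
round 1:
  A via A→c d: +{c}
  B via B→d S A: +{d}
  S via S→a B: +{a}
  S via S→c: +{c}
  S: {a,c}  A: {c}  B: {d}
round 2: (stable)
  S: {a,c}  A: {c}  B: {d}

FIRST(S) = ["a", "c"]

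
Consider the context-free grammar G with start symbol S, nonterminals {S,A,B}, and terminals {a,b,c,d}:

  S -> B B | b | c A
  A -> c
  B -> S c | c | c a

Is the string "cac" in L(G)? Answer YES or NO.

CNF form of G:
  S -> B B | T0 A | b
  A -> c
  B -> S T0 | T0 T1 | c
  T0 -> c
  T1 -> a

CYK table (by increasing span):
  T[0,0] 'c' = {A,B,T0}  orig:{A,B}
  T[1,1] 'a' = {T1}  orig:{}
  T[2,2] 'c' = {A,B,T0}  orig:{A,B}
  T[0,1] 'ca' = {B}
  T[1,2] 'ac' = ∅
  T[0,2] 'cac' = {S}

S ∈ T[0,2] ⇒ YES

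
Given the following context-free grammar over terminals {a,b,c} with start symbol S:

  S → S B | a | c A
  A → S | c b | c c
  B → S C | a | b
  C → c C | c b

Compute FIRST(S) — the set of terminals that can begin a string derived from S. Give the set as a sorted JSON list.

FIRST iteration:
pass 1:
  A via A→c b: +{c}
  B via B→a: +{a}
  B via B→b: +{b}
  C via C→c C: +{c}
  S via S→a: +{a}
  S via S→c A: +{c}
  FIRST(S)={a,c}  FIRST(A)={c}  FIRST(B)={a,b}  FIRST(C)={c}
pass 2:
  A via A→S: +{a}
  B via B→S C: +{c}
  FIRST(S)={a,c}  FIRST(A)={a,c}  FIRST(B)={a,b,c}  FIRST(C)={c}
pass 3: done
  FIRST(S)={a,c}  FIRST(A)={a,c}  FIRST(B)={a,b,c}  FIRST(C)={c}

FIRST(S) = ["a", "c"]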